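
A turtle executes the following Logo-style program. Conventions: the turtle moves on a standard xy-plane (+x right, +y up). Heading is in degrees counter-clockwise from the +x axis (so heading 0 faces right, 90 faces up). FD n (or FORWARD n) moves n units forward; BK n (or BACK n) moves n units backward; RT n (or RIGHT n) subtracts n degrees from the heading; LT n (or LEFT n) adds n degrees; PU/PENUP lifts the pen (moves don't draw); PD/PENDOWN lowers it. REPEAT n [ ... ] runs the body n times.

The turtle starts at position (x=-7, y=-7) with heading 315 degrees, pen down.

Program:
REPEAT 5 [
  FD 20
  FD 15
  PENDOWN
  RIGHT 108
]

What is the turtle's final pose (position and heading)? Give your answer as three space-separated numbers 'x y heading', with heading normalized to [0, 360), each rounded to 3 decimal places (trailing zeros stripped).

Executing turtle program step by step:
Start: pos=(-7,-7), heading=315, pen down
REPEAT 5 [
  -- iteration 1/5 --
  FD 20: (-7,-7) -> (7.142,-21.142) [heading=315, draw]
  FD 15: (7.142,-21.142) -> (17.749,-31.749) [heading=315, draw]
  PD: pen down
  RT 108: heading 315 -> 207
  -- iteration 2/5 --
  FD 20: (17.749,-31.749) -> (-0.071,-40.829) [heading=207, draw]
  FD 15: (-0.071,-40.829) -> (-13.436,-47.638) [heading=207, draw]
  PD: pen down
  RT 108: heading 207 -> 99
  -- iteration 3/5 --
  FD 20: (-13.436,-47.638) -> (-16.565,-27.885) [heading=99, draw]
  FD 15: (-16.565,-27.885) -> (-18.912,-13.069) [heading=99, draw]
  PD: pen down
  RT 108: heading 99 -> 351
  -- iteration 4/5 --
  FD 20: (-18.912,-13.069) -> (0.842,-16.198) [heading=351, draw]
  FD 15: (0.842,-16.198) -> (15.657,-18.545) [heading=351, draw]
  PD: pen down
  RT 108: heading 351 -> 243
  -- iteration 5/5 --
  FD 20: (15.657,-18.545) -> (6.578,-36.365) [heading=243, draw]
  FD 15: (6.578,-36.365) -> (-0.232,-49.73) [heading=243, draw]
  PD: pen down
  RT 108: heading 243 -> 135
]
Final: pos=(-0.232,-49.73), heading=135, 10 segment(s) drawn

Answer: -0.232 -49.73 135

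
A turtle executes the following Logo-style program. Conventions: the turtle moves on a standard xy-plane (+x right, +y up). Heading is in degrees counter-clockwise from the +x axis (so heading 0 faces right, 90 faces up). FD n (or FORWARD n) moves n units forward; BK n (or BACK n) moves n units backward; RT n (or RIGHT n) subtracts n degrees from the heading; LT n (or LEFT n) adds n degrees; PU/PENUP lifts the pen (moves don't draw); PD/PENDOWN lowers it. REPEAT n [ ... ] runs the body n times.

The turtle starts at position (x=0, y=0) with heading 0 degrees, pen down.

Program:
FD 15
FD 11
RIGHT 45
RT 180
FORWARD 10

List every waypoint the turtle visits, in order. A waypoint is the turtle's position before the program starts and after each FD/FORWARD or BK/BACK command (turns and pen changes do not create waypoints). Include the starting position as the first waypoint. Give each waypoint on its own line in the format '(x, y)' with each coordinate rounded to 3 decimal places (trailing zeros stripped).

Executing turtle program step by step:
Start: pos=(0,0), heading=0, pen down
FD 15: (0,0) -> (15,0) [heading=0, draw]
FD 11: (15,0) -> (26,0) [heading=0, draw]
RT 45: heading 0 -> 315
RT 180: heading 315 -> 135
FD 10: (26,0) -> (18.929,7.071) [heading=135, draw]
Final: pos=(18.929,7.071), heading=135, 3 segment(s) drawn
Waypoints (4 total):
(0, 0)
(15, 0)
(26, 0)
(18.929, 7.071)

Answer: (0, 0)
(15, 0)
(26, 0)
(18.929, 7.071)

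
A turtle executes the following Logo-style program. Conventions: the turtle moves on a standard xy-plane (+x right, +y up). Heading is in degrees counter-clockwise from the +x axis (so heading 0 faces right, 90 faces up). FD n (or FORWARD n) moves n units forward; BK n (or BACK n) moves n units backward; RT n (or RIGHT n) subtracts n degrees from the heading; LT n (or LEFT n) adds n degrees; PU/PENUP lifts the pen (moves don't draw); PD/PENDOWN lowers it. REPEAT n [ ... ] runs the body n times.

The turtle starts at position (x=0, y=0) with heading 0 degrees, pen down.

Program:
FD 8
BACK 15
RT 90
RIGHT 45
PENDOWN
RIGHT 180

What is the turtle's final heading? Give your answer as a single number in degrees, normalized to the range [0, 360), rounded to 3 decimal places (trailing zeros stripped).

Answer: 45

Derivation:
Executing turtle program step by step:
Start: pos=(0,0), heading=0, pen down
FD 8: (0,0) -> (8,0) [heading=0, draw]
BK 15: (8,0) -> (-7,0) [heading=0, draw]
RT 90: heading 0 -> 270
RT 45: heading 270 -> 225
PD: pen down
RT 180: heading 225 -> 45
Final: pos=(-7,0), heading=45, 2 segment(s) drawn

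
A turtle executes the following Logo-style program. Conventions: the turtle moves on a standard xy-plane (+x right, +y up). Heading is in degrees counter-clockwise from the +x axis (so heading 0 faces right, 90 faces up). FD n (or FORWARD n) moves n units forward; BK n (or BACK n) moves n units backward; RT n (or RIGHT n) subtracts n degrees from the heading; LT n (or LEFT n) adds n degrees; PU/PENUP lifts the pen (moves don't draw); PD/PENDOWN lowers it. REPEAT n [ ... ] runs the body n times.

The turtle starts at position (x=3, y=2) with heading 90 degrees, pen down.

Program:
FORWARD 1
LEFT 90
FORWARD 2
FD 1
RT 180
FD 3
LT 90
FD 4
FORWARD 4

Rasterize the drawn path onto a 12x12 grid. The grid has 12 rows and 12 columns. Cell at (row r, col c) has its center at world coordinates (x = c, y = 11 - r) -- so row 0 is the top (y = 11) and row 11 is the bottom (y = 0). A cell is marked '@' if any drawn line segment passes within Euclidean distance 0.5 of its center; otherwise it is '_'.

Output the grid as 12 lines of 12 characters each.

Answer: ___@________
___@________
___@________
___@________
___@________
___@________
___@________
___@________
@@@@________
___@________
____________
____________

Derivation:
Segment 0: (3,2) -> (3,3)
Segment 1: (3,3) -> (1,3)
Segment 2: (1,3) -> (0,3)
Segment 3: (0,3) -> (3,3)
Segment 4: (3,3) -> (3,7)
Segment 5: (3,7) -> (3,11)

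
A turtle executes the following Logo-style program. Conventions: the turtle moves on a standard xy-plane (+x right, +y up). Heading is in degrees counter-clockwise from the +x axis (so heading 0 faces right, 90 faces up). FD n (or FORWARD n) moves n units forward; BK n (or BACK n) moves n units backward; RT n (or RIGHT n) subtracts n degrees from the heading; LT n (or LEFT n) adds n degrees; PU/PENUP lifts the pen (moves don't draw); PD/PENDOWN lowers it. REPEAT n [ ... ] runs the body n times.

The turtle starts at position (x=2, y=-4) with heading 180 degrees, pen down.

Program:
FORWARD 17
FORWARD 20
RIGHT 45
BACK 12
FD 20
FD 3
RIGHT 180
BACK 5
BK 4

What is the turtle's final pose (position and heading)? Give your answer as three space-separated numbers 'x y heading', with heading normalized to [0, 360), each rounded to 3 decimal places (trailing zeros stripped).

Answer: -49.142 10.142 315

Derivation:
Executing turtle program step by step:
Start: pos=(2,-4), heading=180, pen down
FD 17: (2,-4) -> (-15,-4) [heading=180, draw]
FD 20: (-15,-4) -> (-35,-4) [heading=180, draw]
RT 45: heading 180 -> 135
BK 12: (-35,-4) -> (-26.515,-12.485) [heading=135, draw]
FD 20: (-26.515,-12.485) -> (-40.657,1.657) [heading=135, draw]
FD 3: (-40.657,1.657) -> (-42.778,3.778) [heading=135, draw]
RT 180: heading 135 -> 315
BK 5: (-42.778,3.778) -> (-46.314,7.314) [heading=315, draw]
BK 4: (-46.314,7.314) -> (-49.142,10.142) [heading=315, draw]
Final: pos=(-49.142,10.142), heading=315, 7 segment(s) drawn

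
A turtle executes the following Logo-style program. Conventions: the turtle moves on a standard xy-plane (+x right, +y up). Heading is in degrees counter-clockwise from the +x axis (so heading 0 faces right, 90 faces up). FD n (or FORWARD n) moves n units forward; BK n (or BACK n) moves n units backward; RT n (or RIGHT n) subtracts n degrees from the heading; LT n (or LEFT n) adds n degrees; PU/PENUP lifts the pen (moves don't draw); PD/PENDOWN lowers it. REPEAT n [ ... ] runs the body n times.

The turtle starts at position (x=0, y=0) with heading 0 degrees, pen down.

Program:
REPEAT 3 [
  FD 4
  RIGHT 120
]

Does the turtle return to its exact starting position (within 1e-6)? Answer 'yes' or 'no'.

Executing turtle program step by step:
Start: pos=(0,0), heading=0, pen down
REPEAT 3 [
  -- iteration 1/3 --
  FD 4: (0,0) -> (4,0) [heading=0, draw]
  RT 120: heading 0 -> 240
  -- iteration 2/3 --
  FD 4: (4,0) -> (2,-3.464) [heading=240, draw]
  RT 120: heading 240 -> 120
  -- iteration 3/3 --
  FD 4: (2,-3.464) -> (0,0) [heading=120, draw]
  RT 120: heading 120 -> 0
]
Final: pos=(0,0), heading=0, 3 segment(s) drawn

Start position: (0, 0)
Final position: (0, 0)
Distance = 0; < 1e-6 -> CLOSED

Answer: yes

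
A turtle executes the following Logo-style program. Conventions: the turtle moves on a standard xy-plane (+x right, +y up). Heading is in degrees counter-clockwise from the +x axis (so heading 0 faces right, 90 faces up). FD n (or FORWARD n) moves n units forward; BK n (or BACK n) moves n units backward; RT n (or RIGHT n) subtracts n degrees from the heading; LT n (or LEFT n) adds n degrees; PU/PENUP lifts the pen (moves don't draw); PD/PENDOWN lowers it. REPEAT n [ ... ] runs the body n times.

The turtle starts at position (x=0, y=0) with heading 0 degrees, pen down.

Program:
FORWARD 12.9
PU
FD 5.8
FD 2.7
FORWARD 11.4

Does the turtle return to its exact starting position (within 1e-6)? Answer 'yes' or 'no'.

Answer: no

Derivation:
Executing turtle program step by step:
Start: pos=(0,0), heading=0, pen down
FD 12.9: (0,0) -> (12.9,0) [heading=0, draw]
PU: pen up
FD 5.8: (12.9,0) -> (18.7,0) [heading=0, move]
FD 2.7: (18.7,0) -> (21.4,0) [heading=0, move]
FD 11.4: (21.4,0) -> (32.8,0) [heading=0, move]
Final: pos=(32.8,0), heading=0, 1 segment(s) drawn

Start position: (0, 0)
Final position: (32.8, 0)
Distance = 32.8; >= 1e-6 -> NOT closed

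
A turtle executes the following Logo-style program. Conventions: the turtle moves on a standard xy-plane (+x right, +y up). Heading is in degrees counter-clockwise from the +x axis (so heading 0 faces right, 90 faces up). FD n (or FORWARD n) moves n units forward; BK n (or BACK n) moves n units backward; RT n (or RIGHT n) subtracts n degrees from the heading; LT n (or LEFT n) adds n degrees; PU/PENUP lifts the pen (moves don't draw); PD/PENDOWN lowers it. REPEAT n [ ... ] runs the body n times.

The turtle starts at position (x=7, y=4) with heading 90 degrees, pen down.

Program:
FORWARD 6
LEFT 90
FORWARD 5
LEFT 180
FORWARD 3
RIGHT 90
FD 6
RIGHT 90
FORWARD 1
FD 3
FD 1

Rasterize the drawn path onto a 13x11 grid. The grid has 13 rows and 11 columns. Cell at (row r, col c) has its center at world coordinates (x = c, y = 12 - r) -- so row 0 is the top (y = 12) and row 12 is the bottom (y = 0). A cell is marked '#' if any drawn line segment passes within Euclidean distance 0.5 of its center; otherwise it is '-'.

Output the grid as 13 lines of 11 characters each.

Segment 0: (7,4) -> (7,10)
Segment 1: (7,10) -> (2,10)
Segment 2: (2,10) -> (5,10)
Segment 3: (5,10) -> (5,4)
Segment 4: (5,4) -> (4,4)
Segment 5: (4,4) -> (1,4)
Segment 6: (1,4) -> (-0,4)

Answer: -----------
-----------
--######---
-----#-#---
-----#-#---
-----#-#---
-----#-#---
-----#-#---
######-#---
-----------
-----------
-----------
-----------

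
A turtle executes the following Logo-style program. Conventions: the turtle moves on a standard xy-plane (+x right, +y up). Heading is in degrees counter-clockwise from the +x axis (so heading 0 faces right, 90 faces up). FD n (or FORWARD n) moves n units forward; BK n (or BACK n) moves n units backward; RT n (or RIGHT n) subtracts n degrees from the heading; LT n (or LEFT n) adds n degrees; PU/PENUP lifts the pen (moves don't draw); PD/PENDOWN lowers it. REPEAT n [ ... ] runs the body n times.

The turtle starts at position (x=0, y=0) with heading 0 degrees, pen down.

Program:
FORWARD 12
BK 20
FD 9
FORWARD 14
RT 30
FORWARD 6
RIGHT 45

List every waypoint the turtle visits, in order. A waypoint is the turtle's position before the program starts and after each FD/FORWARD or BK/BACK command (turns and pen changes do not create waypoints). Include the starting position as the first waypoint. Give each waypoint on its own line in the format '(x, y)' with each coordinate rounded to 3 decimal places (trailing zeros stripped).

Executing turtle program step by step:
Start: pos=(0,0), heading=0, pen down
FD 12: (0,0) -> (12,0) [heading=0, draw]
BK 20: (12,0) -> (-8,0) [heading=0, draw]
FD 9: (-8,0) -> (1,0) [heading=0, draw]
FD 14: (1,0) -> (15,0) [heading=0, draw]
RT 30: heading 0 -> 330
FD 6: (15,0) -> (20.196,-3) [heading=330, draw]
RT 45: heading 330 -> 285
Final: pos=(20.196,-3), heading=285, 5 segment(s) drawn
Waypoints (6 total):
(0, 0)
(12, 0)
(-8, 0)
(1, 0)
(15, 0)
(20.196, -3)

Answer: (0, 0)
(12, 0)
(-8, 0)
(1, 0)
(15, 0)
(20.196, -3)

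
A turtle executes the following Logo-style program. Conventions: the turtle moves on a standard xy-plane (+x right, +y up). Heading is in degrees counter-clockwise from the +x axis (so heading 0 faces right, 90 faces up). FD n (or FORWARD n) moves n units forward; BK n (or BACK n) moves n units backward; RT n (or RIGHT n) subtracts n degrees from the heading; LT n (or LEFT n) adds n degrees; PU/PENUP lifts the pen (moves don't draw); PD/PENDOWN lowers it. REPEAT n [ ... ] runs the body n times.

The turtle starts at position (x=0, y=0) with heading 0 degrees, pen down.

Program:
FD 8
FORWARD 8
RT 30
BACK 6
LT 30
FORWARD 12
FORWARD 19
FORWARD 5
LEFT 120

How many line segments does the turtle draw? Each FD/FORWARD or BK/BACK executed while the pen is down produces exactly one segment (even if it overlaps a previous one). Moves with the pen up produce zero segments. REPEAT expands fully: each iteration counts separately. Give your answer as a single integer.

Executing turtle program step by step:
Start: pos=(0,0), heading=0, pen down
FD 8: (0,0) -> (8,0) [heading=0, draw]
FD 8: (8,0) -> (16,0) [heading=0, draw]
RT 30: heading 0 -> 330
BK 6: (16,0) -> (10.804,3) [heading=330, draw]
LT 30: heading 330 -> 0
FD 12: (10.804,3) -> (22.804,3) [heading=0, draw]
FD 19: (22.804,3) -> (41.804,3) [heading=0, draw]
FD 5: (41.804,3) -> (46.804,3) [heading=0, draw]
LT 120: heading 0 -> 120
Final: pos=(46.804,3), heading=120, 6 segment(s) drawn
Segments drawn: 6

Answer: 6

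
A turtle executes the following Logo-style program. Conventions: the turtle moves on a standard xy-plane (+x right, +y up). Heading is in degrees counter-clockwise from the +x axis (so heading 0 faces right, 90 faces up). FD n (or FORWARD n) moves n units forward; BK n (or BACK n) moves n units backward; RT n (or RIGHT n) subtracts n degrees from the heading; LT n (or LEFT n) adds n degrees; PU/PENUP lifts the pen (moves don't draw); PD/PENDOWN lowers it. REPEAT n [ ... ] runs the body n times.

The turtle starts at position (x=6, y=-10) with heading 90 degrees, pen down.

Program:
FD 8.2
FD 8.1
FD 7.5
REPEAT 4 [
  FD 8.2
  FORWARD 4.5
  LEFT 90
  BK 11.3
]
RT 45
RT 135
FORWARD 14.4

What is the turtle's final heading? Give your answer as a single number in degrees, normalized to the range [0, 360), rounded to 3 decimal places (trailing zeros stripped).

Answer: 270

Derivation:
Executing turtle program step by step:
Start: pos=(6,-10), heading=90, pen down
FD 8.2: (6,-10) -> (6,-1.8) [heading=90, draw]
FD 8.1: (6,-1.8) -> (6,6.3) [heading=90, draw]
FD 7.5: (6,6.3) -> (6,13.8) [heading=90, draw]
REPEAT 4 [
  -- iteration 1/4 --
  FD 8.2: (6,13.8) -> (6,22) [heading=90, draw]
  FD 4.5: (6,22) -> (6,26.5) [heading=90, draw]
  LT 90: heading 90 -> 180
  BK 11.3: (6,26.5) -> (17.3,26.5) [heading=180, draw]
  -- iteration 2/4 --
  FD 8.2: (17.3,26.5) -> (9.1,26.5) [heading=180, draw]
  FD 4.5: (9.1,26.5) -> (4.6,26.5) [heading=180, draw]
  LT 90: heading 180 -> 270
  BK 11.3: (4.6,26.5) -> (4.6,37.8) [heading=270, draw]
  -- iteration 3/4 --
  FD 8.2: (4.6,37.8) -> (4.6,29.6) [heading=270, draw]
  FD 4.5: (4.6,29.6) -> (4.6,25.1) [heading=270, draw]
  LT 90: heading 270 -> 0
  BK 11.3: (4.6,25.1) -> (-6.7,25.1) [heading=0, draw]
  -- iteration 4/4 --
  FD 8.2: (-6.7,25.1) -> (1.5,25.1) [heading=0, draw]
  FD 4.5: (1.5,25.1) -> (6,25.1) [heading=0, draw]
  LT 90: heading 0 -> 90
  BK 11.3: (6,25.1) -> (6,13.8) [heading=90, draw]
]
RT 45: heading 90 -> 45
RT 135: heading 45 -> 270
FD 14.4: (6,13.8) -> (6,-0.6) [heading=270, draw]
Final: pos=(6,-0.6), heading=270, 16 segment(s) drawn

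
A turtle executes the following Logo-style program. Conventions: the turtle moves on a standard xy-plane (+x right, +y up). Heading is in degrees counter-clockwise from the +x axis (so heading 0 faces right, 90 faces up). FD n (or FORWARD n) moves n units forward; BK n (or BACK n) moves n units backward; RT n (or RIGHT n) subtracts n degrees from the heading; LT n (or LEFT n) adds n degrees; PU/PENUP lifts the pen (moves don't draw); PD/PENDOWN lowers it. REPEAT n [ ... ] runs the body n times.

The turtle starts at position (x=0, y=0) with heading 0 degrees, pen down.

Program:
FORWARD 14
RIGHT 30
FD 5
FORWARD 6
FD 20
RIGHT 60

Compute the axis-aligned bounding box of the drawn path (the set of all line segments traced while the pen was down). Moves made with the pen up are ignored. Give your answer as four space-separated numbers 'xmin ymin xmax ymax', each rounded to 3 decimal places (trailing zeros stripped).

Answer: 0 -15.5 40.847 0

Derivation:
Executing turtle program step by step:
Start: pos=(0,0), heading=0, pen down
FD 14: (0,0) -> (14,0) [heading=0, draw]
RT 30: heading 0 -> 330
FD 5: (14,0) -> (18.33,-2.5) [heading=330, draw]
FD 6: (18.33,-2.5) -> (23.526,-5.5) [heading=330, draw]
FD 20: (23.526,-5.5) -> (40.847,-15.5) [heading=330, draw]
RT 60: heading 330 -> 270
Final: pos=(40.847,-15.5), heading=270, 4 segment(s) drawn

Segment endpoints: x in {0, 14, 18.33, 23.526, 40.847}, y in {-15.5, -5.5, -2.5, 0}
xmin=0, ymin=-15.5, xmax=40.847, ymax=0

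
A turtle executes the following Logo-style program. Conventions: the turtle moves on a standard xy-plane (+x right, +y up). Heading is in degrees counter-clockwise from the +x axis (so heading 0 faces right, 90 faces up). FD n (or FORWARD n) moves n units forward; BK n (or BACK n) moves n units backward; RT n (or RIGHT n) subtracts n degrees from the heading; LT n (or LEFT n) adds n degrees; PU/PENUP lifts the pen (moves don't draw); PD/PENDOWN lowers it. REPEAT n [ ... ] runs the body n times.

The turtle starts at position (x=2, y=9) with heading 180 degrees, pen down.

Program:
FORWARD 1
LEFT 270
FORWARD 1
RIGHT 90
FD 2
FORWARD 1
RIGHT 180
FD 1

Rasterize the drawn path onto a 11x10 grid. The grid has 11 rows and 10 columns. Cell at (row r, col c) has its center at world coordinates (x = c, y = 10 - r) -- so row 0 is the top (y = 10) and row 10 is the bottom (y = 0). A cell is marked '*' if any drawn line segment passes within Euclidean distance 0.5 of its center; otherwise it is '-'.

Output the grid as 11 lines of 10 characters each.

Segment 0: (2,9) -> (1,9)
Segment 1: (1,9) -> (1,10)
Segment 2: (1,10) -> (3,10)
Segment 3: (3,10) -> (4,10)
Segment 4: (4,10) -> (3,10)

Answer: -****-----
-**-------
----------
----------
----------
----------
----------
----------
----------
----------
----------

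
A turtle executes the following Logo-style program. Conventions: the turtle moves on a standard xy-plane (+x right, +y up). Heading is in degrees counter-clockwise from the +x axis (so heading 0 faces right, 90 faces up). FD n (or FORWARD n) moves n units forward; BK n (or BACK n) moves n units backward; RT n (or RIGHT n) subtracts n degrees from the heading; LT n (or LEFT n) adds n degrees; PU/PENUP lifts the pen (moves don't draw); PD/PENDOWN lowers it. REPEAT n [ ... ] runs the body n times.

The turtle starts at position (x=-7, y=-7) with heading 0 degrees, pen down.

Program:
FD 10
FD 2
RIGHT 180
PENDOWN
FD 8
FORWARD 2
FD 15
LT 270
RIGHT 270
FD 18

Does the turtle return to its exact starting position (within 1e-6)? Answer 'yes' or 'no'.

Answer: no

Derivation:
Executing turtle program step by step:
Start: pos=(-7,-7), heading=0, pen down
FD 10: (-7,-7) -> (3,-7) [heading=0, draw]
FD 2: (3,-7) -> (5,-7) [heading=0, draw]
RT 180: heading 0 -> 180
PD: pen down
FD 8: (5,-7) -> (-3,-7) [heading=180, draw]
FD 2: (-3,-7) -> (-5,-7) [heading=180, draw]
FD 15: (-5,-7) -> (-20,-7) [heading=180, draw]
LT 270: heading 180 -> 90
RT 270: heading 90 -> 180
FD 18: (-20,-7) -> (-38,-7) [heading=180, draw]
Final: pos=(-38,-7), heading=180, 6 segment(s) drawn

Start position: (-7, -7)
Final position: (-38, -7)
Distance = 31; >= 1e-6 -> NOT closed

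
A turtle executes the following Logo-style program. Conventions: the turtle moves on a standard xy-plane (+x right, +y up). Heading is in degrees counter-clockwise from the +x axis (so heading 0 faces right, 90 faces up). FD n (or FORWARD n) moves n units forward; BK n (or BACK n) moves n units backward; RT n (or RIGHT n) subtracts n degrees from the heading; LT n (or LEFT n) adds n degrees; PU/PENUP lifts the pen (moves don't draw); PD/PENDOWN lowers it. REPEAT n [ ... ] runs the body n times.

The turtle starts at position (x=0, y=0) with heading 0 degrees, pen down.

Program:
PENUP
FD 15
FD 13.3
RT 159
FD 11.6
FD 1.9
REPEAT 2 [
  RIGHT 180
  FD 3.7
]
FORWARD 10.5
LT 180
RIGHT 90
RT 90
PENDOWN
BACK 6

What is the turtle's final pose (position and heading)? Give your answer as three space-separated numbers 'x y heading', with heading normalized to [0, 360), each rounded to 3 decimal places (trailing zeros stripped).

Executing turtle program step by step:
Start: pos=(0,0), heading=0, pen down
PU: pen up
FD 15: (0,0) -> (15,0) [heading=0, move]
FD 13.3: (15,0) -> (28.3,0) [heading=0, move]
RT 159: heading 0 -> 201
FD 11.6: (28.3,0) -> (17.47,-4.157) [heading=201, move]
FD 1.9: (17.47,-4.157) -> (15.697,-4.838) [heading=201, move]
REPEAT 2 [
  -- iteration 1/2 --
  RT 180: heading 201 -> 21
  FD 3.7: (15.697,-4.838) -> (19.151,-3.512) [heading=21, move]
  -- iteration 2/2 --
  RT 180: heading 21 -> 201
  FD 3.7: (19.151,-3.512) -> (15.697,-4.838) [heading=201, move]
]
FD 10.5: (15.697,-4.838) -> (5.894,-8.601) [heading=201, move]
LT 180: heading 201 -> 21
RT 90: heading 21 -> 291
RT 90: heading 291 -> 201
PD: pen down
BK 6: (5.894,-8.601) -> (11.496,-6.451) [heading=201, draw]
Final: pos=(11.496,-6.451), heading=201, 1 segment(s) drawn

Answer: 11.496 -6.451 201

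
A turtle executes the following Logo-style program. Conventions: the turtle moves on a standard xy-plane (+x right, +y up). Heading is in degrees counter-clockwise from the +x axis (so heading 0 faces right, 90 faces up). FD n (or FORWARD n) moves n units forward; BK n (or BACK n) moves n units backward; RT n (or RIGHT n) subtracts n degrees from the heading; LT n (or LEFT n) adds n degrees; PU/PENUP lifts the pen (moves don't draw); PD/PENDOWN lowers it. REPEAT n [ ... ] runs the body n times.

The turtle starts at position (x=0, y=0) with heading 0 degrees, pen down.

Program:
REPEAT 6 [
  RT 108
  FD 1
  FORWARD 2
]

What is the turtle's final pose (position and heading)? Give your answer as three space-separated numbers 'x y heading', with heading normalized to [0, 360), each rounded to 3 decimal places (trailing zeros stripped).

Answer: -2.073 0.674 72

Derivation:
Executing turtle program step by step:
Start: pos=(0,0), heading=0, pen down
REPEAT 6 [
  -- iteration 1/6 --
  RT 108: heading 0 -> 252
  FD 1: (0,0) -> (-0.309,-0.951) [heading=252, draw]
  FD 2: (-0.309,-0.951) -> (-0.927,-2.853) [heading=252, draw]
  -- iteration 2/6 --
  RT 108: heading 252 -> 144
  FD 1: (-0.927,-2.853) -> (-1.736,-2.265) [heading=144, draw]
  FD 2: (-1.736,-2.265) -> (-3.354,-1.09) [heading=144, draw]
  -- iteration 3/6 --
  RT 108: heading 144 -> 36
  FD 1: (-3.354,-1.09) -> (-2.545,-0.502) [heading=36, draw]
  FD 2: (-2.545,-0.502) -> (-0.927,0.674) [heading=36, draw]
  -- iteration 4/6 --
  RT 108: heading 36 -> 288
  FD 1: (-0.927,0.674) -> (-0.618,-0.278) [heading=288, draw]
  FD 2: (-0.618,-0.278) -> (0,-2.18) [heading=288, draw]
  -- iteration 5/6 --
  RT 108: heading 288 -> 180
  FD 1: (0,-2.18) -> (-1,-2.18) [heading=180, draw]
  FD 2: (-1,-2.18) -> (-3,-2.18) [heading=180, draw]
  -- iteration 6/6 --
  RT 108: heading 180 -> 72
  FD 1: (-3,-2.18) -> (-2.691,-1.229) [heading=72, draw]
  FD 2: (-2.691,-1.229) -> (-2.073,0.674) [heading=72, draw]
]
Final: pos=(-2.073,0.674), heading=72, 12 segment(s) drawn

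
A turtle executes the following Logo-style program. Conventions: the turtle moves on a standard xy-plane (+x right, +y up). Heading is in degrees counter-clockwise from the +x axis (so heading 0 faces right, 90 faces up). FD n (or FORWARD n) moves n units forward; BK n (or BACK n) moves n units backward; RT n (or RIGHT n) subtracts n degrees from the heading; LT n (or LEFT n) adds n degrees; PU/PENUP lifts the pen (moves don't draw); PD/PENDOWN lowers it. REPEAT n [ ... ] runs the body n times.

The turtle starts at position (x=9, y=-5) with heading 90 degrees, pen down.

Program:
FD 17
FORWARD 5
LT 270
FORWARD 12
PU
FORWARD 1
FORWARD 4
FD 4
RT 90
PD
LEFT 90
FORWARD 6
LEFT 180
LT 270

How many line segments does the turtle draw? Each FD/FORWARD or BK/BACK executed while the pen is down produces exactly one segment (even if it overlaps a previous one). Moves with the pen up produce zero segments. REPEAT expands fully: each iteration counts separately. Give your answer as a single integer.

Executing turtle program step by step:
Start: pos=(9,-5), heading=90, pen down
FD 17: (9,-5) -> (9,12) [heading=90, draw]
FD 5: (9,12) -> (9,17) [heading=90, draw]
LT 270: heading 90 -> 0
FD 12: (9,17) -> (21,17) [heading=0, draw]
PU: pen up
FD 1: (21,17) -> (22,17) [heading=0, move]
FD 4: (22,17) -> (26,17) [heading=0, move]
FD 4: (26,17) -> (30,17) [heading=0, move]
RT 90: heading 0 -> 270
PD: pen down
LT 90: heading 270 -> 0
FD 6: (30,17) -> (36,17) [heading=0, draw]
LT 180: heading 0 -> 180
LT 270: heading 180 -> 90
Final: pos=(36,17), heading=90, 4 segment(s) drawn
Segments drawn: 4

Answer: 4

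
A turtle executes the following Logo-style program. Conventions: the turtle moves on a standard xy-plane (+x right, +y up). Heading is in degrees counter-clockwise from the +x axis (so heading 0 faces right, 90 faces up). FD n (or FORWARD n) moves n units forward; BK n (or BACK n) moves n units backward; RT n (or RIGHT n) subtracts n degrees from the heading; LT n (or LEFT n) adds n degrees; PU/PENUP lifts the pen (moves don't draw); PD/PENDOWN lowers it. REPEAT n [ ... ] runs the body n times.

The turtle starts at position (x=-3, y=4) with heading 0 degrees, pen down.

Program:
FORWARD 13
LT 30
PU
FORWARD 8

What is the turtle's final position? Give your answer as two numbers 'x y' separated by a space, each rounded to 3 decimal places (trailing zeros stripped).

Answer: 16.928 8

Derivation:
Executing turtle program step by step:
Start: pos=(-3,4), heading=0, pen down
FD 13: (-3,4) -> (10,4) [heading=0, draw]
LT 30: heading 0 -> 30
PU: pen up
FD 8: (10,4) -> (16.928,8) [heading=30, move]
Final: pos=(16.928,8), heading=30, 1 segment(s) drawn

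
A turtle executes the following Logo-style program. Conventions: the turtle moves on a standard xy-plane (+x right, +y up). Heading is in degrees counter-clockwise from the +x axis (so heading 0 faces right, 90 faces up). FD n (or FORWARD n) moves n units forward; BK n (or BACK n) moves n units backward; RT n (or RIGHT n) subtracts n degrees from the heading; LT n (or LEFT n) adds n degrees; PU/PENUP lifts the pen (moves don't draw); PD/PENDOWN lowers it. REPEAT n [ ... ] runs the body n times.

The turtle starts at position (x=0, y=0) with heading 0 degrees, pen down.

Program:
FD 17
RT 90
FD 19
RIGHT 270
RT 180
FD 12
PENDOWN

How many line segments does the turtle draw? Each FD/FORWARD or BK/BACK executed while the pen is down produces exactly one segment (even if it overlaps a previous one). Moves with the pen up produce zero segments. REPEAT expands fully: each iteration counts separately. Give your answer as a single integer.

Executing turtle program step by step:
Start: pos=(0,0), heading=0, pen down
FD 17: (0,0) -> (17,0) [heading=0, draw]
RT 90: heading 0 -> 270
FD 19: (17,0) -> (17,-19) [heading=270, draw]
RT 270: heading 270 -> 0
RT 180: heading 0 -> 180
FD 12: (17,-19) -> (5,-19) [heading=180, draw]
PD: pen down
Final: pos=(5,-19), heading=180, 3 segment(s) drawn
Segments drawn: 3

Answer: 3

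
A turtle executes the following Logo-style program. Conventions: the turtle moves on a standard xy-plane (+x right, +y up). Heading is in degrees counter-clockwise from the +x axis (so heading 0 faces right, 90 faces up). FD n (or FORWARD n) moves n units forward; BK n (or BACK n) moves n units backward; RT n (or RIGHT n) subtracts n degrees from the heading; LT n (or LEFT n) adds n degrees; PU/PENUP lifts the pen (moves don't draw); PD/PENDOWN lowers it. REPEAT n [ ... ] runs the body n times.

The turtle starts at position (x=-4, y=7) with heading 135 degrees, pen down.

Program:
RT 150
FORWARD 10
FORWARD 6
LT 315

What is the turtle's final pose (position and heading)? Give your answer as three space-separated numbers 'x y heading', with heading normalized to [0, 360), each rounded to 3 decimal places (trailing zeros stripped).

Executing turtle program step by step:
Start: pos=(-4,7), heading=135, pen down
RT 150: heading 135 -> 345
FD 10: (-4,7) -> (5.659,4.412) [heading=345, draw]
FD 6: (5.659,4.412) -> (11.455,2.859) [heading=345, draw]
LT 315: heading 345 -> 300
Final: pos=(11.455,2.859), heading=300, 2 segment(s) drawn

Answer: 11.455 2.859 300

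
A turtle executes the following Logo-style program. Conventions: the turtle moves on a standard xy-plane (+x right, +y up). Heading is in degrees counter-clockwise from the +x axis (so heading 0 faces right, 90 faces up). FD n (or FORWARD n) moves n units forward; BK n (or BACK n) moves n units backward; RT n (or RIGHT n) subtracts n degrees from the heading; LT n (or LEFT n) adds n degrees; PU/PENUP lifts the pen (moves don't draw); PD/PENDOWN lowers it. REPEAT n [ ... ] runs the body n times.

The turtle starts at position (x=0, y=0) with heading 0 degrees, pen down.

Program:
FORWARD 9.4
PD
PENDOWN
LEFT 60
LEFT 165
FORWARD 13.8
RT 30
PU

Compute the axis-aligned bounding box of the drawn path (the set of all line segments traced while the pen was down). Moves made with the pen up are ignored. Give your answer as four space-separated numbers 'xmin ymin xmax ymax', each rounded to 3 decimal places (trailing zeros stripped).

Executing turtle program step by step:
Start: pos=(0,0), heading=0, pen down
FD 9.4: (0,0) -> (9.4,0) [heading=0, draw]
PD: pen down
PD: pen down
LT 60: heading 0 -> 60
LT 165: heading 60 -> 225
FD 13.8: (9.4,0) -> (-0.358,-9.758) [heading=225, draw]
RT 30: heading 225 -> 195
PU: pen up
Final: pos=(-0.358,-9.758), heading=195, 2 segment(s) drawn

Segment endpoints: x in {-0.358, 0, 9.4}, y in {-9.758, 0}
xmin=-0.358, ymin=-9.758, xmax=9.4, ymax=0

Answer: -0.358 -9.758 9.4 0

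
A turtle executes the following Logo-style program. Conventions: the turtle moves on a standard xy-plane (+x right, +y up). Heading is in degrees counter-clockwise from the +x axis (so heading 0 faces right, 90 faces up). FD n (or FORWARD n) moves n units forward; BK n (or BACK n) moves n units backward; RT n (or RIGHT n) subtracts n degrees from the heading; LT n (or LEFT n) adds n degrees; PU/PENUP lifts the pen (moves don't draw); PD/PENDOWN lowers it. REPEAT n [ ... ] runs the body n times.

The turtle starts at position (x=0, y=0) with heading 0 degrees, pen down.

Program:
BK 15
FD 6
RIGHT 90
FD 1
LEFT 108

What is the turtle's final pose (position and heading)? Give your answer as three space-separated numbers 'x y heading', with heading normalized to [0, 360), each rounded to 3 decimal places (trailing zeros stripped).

Answer: -9 -1 18

Derivation:
Executing turtle program step by step:
Start: pos=(0,0), heading=0, pen down
BK 15: (0,0) -> (-15,0) [heading=0, draw]
FD 6: (-15,0) -> (-9,0) [heading=0, draw]
RT 90: heading 0 -> 270
FD 1: (-9,0) -> (-9,-1) [heading=270, draw]
LT 108: heading 270 -> 18
Final: pos=(-9,-1), heading=18, 3 segment(s) drawn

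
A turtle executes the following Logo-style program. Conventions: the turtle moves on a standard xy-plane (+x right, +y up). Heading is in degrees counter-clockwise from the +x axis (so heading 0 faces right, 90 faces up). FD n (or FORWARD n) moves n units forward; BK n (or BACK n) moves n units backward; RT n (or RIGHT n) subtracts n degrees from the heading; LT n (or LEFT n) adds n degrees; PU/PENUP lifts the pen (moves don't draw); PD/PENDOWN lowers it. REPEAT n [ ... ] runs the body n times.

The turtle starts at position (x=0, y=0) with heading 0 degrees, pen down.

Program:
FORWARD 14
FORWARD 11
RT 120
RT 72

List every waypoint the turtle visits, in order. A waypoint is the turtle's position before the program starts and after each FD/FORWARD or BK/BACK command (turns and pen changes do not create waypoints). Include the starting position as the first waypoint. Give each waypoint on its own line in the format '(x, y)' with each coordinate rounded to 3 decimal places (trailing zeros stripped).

Executing turtle program step by step:
Start: pos=(0,0), heading=0, pen down
FD 14: (0,0) -> (14,0) [heading=0, draw]
FD 11: (14,0) -> (25,0) [heading=0, draw]
RT 120: heading 0 -> 240
RT 72: heading 240 -> 168
Final: pos=(25,0), heading=168, 2 segment(s) drawn
Waypoints (3 total):
(0, 0)
(14, 0)
(25, 0)

Answer: (0, 0)
(14, 0)
(25, 0)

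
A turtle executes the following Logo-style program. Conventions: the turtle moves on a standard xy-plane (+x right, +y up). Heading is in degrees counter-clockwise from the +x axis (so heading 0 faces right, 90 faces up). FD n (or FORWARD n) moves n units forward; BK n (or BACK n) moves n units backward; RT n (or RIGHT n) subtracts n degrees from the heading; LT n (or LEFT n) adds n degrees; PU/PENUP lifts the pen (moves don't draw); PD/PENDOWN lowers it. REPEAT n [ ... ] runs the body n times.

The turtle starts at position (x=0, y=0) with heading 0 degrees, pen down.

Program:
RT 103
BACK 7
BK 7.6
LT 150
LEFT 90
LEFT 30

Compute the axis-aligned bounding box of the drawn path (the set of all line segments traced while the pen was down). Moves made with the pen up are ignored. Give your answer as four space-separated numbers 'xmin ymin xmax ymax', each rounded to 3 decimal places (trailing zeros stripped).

Answer: 0 0 3.284 14.226

Derivation:
Executing turtle program step by step:
Start: pos=(0,0), heading=0, pen down
RT 103: heading 0 -> 257
BK 7: (0,0) -> (1.575,6.821) [heading=257, draw]
BK 7.6: (1.575,6.821) -> (3.284,14.226) [heading=257, draw]
LT 150: heading 257 -> 47
LT 90: heading 47 -> 137
LT 30: heading 137 -> 167
Final: pos=(3.284,14.226), heading=167, 2 segment(s) drawn

Segment endpoints: x in {0, 1.575, 3.284}, y in {0, 6.821, 14.226}
xmin=0, ymin=0, xmax=3.284, ymax=14.226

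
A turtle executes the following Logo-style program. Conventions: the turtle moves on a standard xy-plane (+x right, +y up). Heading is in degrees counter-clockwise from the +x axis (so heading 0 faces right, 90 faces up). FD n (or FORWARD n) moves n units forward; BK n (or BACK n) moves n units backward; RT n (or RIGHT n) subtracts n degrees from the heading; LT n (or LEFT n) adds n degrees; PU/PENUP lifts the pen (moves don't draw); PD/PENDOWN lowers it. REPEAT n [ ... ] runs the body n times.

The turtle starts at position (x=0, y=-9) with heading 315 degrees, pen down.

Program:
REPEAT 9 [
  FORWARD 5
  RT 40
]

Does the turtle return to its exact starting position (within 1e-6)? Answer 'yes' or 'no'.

Executing turtle program step by step:
Start: pos=(0,-9), heading=315, pen down
REPEAT 9 [
  -- iteration 1/9 --
  FD 5: (0,-9) -> (3.536,-12.536) [heading=315, draw]
  RT 40: heading 315 -> 275
  -- iteration 2/9 --
  FD 5: (3.536,-12.536) -> (3.971,-17.517) [heading=275, draw]
  RT 40: heading 275 -> 235
  -- iteration 3/9 --
  FD 5: (3.971,-17.517) -> (1.103,-21.612) [heading=235, draw]
  RT 40: heading 235 -> 195
  -- iteration 4/9 --
  FD 5: (1.103,-21.612) -> (-3.726,-22.906) [heading=195, draw]
  RT 40: heading 195 -> 155
  -- iteration 5/9 --
  FD 5: (-3.726,-22.906) -> (-8.258,-20.793) [heading=155, draw]
  RT 40: heading 155 -> 115
  -- iteration 6/9 --
  FD 5: (-8.258,-20.793) -> (-10.371,-16.262) [heading=115, draw]
  RT 40: heading 115 -> 75
  -- iteration 7/9 --
  FD 5: (-10.371,-16.262) -> (-9.077,-11.432) [heading=75, draw]
  RT 40: heading 75 -> 35
  -- iteration 8/9 --
  FD 5: (-9.077,-11.432) -> (-4.981,-8.564) [heading=35, draw]
  RT 40: heading 35 -> 355
  -- iteration 9/9 --
  FD 5: (-4.981,-8.564) -> (0,-9) [heading=355, draw]
  RT 40: heading 355 -> 315
]
Final: pos=(0,-9), heading=315, 9 segment(s) drawn

Start position: (0, -9)
Final position: (0, -9)
Distance = 0; < 1e-6 -> CLOSED

Answer: yes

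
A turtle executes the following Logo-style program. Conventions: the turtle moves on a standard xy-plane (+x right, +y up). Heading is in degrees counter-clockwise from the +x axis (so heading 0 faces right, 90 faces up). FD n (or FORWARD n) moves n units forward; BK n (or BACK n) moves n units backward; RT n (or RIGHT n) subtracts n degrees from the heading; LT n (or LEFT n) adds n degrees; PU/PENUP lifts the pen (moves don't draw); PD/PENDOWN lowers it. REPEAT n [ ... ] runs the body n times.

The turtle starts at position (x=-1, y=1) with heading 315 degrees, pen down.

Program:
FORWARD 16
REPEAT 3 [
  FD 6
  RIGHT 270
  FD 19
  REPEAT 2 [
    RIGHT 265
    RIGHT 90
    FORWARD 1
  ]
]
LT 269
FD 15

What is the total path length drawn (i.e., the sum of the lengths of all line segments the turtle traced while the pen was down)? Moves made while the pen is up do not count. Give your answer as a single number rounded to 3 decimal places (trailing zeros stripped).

Answer: 112

Derivation:
Executing turtle program step by step:
Start: pos=(-1,1), heading=315, pen down
FD 16: (-1,1) -> (10.314,-10.314) [heading=315, draw]
REPEAT 3 [
  -- iteration 1/3 --
  FD 6: (10.314,-10.314) -> (14.556,-14.556) [heading=315, draw]
  RT 270: heading 315 -> 45
  FD 19: (14.556,-14.556) -> (27.991,-1.121) [heading=45, draw]
  REPEAT 2 [
    -- iteration 1/2 --
    RT 265: heading 45 -> 140
    RT 90: heading 140 -> 50
    FD 1: (27.991,-1.121) -> (28.634,-0.355) [heading=50, draw]
    -- iteration 2/2 --
    RT 265: heading 50 -> 145
    RT 90: heading 145 -> 55
    FD 1: (28.634,-0.355) -> (29.208,0.464) [heading=55, draw]
  ]
  -- iteration 2/3 --
  FD 6: (29.208,0.464) -> (32.649,5.379) [heading=55, draw]
  RT 270: heading 55 -> 145
  FD 19: (32.649,5.379) -> (17.085,16.277) [heading=145, draw]
  REPEAT 2 [
    -- iteration 1/2 --
    RT 265: heading 145 -> 240
    RT 90: heading 240 -> 150
    FD 1: (17.085,16.277) -> (16.219,16.777) [heading=150, draw]
    -- iteration 2/2 --
    RT 265: heading 150 -> 245
    RT 90: heading 245 -> 155
    FD 1: (16.219,16.777) -> (15.313,17.199) [heading=155, draw]
  ]
  -- iteration 3/3 --
  FD 6: (15.313,17.199) -> (9.875,19.735) [heading=155, draw]
  RT 270: heading 155 -> 245
  FD 19: (9.875,19.735) -> (1.845,2.515) [heading=245, draw]
  REPEAT 2 [
    -- iteration 1/2 --
    RT 265: heading 245 -> 340
    RT 90: heading 340 -> 250
    FD 1: (1.845,2.515) -> (1.503,1.576) [heading=250, draw]
    -- iteration 2/2 --
    RT 265: heading 250 -> 345
    RT 90: heading 345 -> 255
    FD 1: (1.503,1.576) -> (1.245,0.61) [heading=255, draw]
  ]
]
LT 269: heading 255 -> 164
FD 15: (1.245,0.61) -> (-13.174,4.744) [heading=164, draw]
Final: pos=(-13.174,4.744), heading=164, 14 segment(s) drawn

Segment lengths:
  seg 1: (-1,1) -> (10.314,-10.314), length = 16
  seg 2: (10.314,-10.314) -> (14.556,-14.556), length = 6
  seg 3: (14.556,-14.556) -> (27.991,-1.121), length = 19
  seg 4: (27.991,-1.121) -> (28.634,-0.355), length = 1
  seg 5: (28.634,-0.355) -> (29.208,0.464), length = 1
  seg 6: (29.208,0.464) -> (32.649,5.379), length = 6
  seg 7: (32.649,5.379) -> (17.085,16.277), length = 19
  seg 8: (17.085,16.277) -> (16.219,16.777), length = 1
  seg 9: (16.219,16.777) -> (15.313,17.199), length = 1
  seg 10: (15.313,17.199) -> (9.875,19.735), length = 6
  seg 11: (9.875,19.735) -> (1.845,2.515), length = 19
  seg 12: (1.845,2.515) -> (1.503,1.576), length = 1
  seg 13: (1.503,1.576) -> (1.245,0.61), length = 1
  seg 14: (1.245,0.61) -> (-13.174,4.744), length = 15
Total = 112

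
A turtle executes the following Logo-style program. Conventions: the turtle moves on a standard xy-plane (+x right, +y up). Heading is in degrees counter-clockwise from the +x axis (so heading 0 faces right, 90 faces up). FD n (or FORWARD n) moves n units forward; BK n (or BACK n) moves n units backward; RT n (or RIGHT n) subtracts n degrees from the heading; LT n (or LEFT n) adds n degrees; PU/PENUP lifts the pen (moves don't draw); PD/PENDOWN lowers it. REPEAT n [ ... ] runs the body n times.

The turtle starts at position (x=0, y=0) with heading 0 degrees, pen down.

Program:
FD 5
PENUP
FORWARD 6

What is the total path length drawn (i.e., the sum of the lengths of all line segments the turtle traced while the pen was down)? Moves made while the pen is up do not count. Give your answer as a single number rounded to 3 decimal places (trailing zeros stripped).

Answer: 5

Derivation:
Executing turtle program step by step:
Start: pos=(0,0), heading=0, pen down
FD 5: (0,0) -> (5,0) [heading=0, draw]
PU: pen up
FD 6: (5,0) -> (11,0) [heading=0, move]
Final: pos=(11,0), heading=0, 1 segment(s) drawn

Segment lengths:
  seg 1: (0,0) -> (5,0), length = 5
Total = 5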